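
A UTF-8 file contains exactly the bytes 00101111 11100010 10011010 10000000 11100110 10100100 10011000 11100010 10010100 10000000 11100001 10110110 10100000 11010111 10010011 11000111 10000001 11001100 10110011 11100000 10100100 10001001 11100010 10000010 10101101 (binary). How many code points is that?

10

Byte at offset 0: 0x2F = 00101111 → 1-byte char (#1). Advance 1.
Byte at offset 1: 0xE2 = 11100010 → 3-byte char (#2). Advance 3.
Byte at offset 4: 0xE6 = 11100110 → 3-byte char (#3). Advance 3.
Byte at offset 7: 0xE2 = 11100010 → 3-byte char (#4). Advance 3.
Byte at offset 10: 0xE1 = 11100001 → 3-byte char (#5). Advance 3.
Byte at offset 13: 0xD7 = 11010111 → 2-byte char (#6). Advance 2.
Byte at offset 15: 0xC7 = 11000111 → 2-byte char (#7). Advance 2.
Byte at offset 17: 0xCC = 11001100 → 2-byte char (#8). Advance 2.
Byte at offset 19: 0xE0 = 11100000 → 3-byte char (#9). Advance 3.
Byte at offset 22: 0xE2 = 11100010 → 3-byte char (#10). Advance 3.
Reached end at offset 25 after 10 code points.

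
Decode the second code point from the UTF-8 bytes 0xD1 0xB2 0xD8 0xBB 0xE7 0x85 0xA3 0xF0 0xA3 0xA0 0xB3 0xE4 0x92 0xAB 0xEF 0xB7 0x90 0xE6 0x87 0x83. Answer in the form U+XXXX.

U+063B

Offset 0: leading byte 0xD1 = 11010001 → 2-byte char #1 = D1 B2.
Offset 2: leading byte 0xD8 = 11011000 → 2-byte char #2 = D8 BB.
Leading byte 0xD8 = 11011000 matches 110xxxxx → 2-byte sequence.
Byte 1: 0xD8 = 11011000, payload 11000 (5 bits).
Byte 2: 0xBB = 10111011 (10xxxxxx ✓), payload 111011.
Concatenate: 11000111011 = 0x63B (11 bits → U+063B).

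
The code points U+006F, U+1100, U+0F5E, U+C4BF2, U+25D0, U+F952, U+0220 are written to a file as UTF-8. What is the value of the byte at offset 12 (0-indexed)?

U+006F → 1-byte form 6F at offsets 0–0.
U+1100 → 3-byte form E1 84 80 at offsets 1–3.
U+0F5E → 3-byte form E0 BD 9E at offsets 4–6.
U+C4BF2 → 4-byte form F3 84 AF B2 at offsets 7–10.
U+25D0 → 3-byte form E2 97 90 at offsets 11–13.
Offset 12 falls in char 5's range; it's byte 2 of E2 97 90 = 0x97.

0x97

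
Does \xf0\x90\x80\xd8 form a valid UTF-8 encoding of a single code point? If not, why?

Leading byte 0xF0 = 11110000 → 4-byte form.
Byte 4 is 0xD8 = 11011000, which is not 10xxxxxx — expected a continuation byte.

invalid (non-continuation byte where continuation expected)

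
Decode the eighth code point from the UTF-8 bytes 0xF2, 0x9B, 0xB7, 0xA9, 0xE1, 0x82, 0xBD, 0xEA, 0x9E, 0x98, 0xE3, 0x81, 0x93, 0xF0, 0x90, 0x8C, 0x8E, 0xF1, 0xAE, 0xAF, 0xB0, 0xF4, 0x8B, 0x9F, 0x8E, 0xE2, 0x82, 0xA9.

Offset 0: leading byte 0xF2 = 11110010 → 4-byte char #1 = F2 9B B7 A9.
Offset 4: leading byte 0xE1 = 11100001 → 3-byte char #2 = E1 82 BD.
Offset 7: leading byte 0xEA = 11101010 → 3-byte char #3 = EA 9E 98.
Offset 10: leading byte 0xE3 = 11100011 → 3-byte char #4 = E3 81 93.
Offset 13: leading byte 0xF0 = 11110000 → 4-byte char #5 = F0 90 8C 8E.
Offset 17: leading byte 0xF1 = 11110001 → 4-byte char #6 = F1 AE AF B0.
Offset 21: leading byte 0xF4 = 11110100 → 4-byte char #7 = F4 8B 9F 8E.
Offset 25: leading byte 0xE2 = 11100010 → 3-byte char #8 = E2 82 A9.
Leading byte 0xE2 = 11100010 matches 1110xxxx → 3-byte sequence.
Byte 1: 0xE2 = 11100010, payload 0010 (4 bits).
Byte 2: 0x82 = 10000010 (10xxxxxx ✓), payload 000010.
Byte 3: 0xA9 = 10101001 (10xxxxxx ✓), payload 101001.
Concatenate: 0010000010101001 = 0x20A9 (16 bits → U+20A9).

U+20A9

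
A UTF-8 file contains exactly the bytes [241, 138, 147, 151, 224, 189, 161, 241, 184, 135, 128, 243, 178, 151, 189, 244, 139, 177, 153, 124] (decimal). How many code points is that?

6

Byte at offset 0: 0xF1 = 11110001 → 4-byte char (#1). Advance 4.
Byte at offset 4: 0xE0 = 11100000 → 3-byte char (#2). Advance 3.
Byte at offset 7: 0xF1 = 11110001 → 4-byte char (#3). Advance 4.
Byte at offset 11: 0xF3 = 11110011 → 4-byte char (#4). Advance 4.
Byte at offset 15: 0xF4 = 11110100 → 4-byte char (#5). Advance 4.
Byte at offset 19: 0x7C = 01111100 → 1-byte char (#6). Advance 1.
Reached end at offset 20 after 6 code points.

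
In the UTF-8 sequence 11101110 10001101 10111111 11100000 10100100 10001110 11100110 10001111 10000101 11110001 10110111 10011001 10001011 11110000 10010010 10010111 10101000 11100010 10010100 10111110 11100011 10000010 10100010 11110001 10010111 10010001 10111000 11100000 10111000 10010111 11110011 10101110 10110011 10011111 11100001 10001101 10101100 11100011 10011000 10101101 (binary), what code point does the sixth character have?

U+253E

Offset 0: leading byte 0xEE = 11101110 → 3-byte char #1 = EE 8D BF.
Offset 3: leading byte 0xE0 = 11100000 → 3-byte char #2 = E0 A4 8E.
Offset 6: leading byte 0xE6 = 11100110 → 3-byte char #3 = E6 8F 85.
Offset 9: leading byte 0xF1 = 11110001 → 4-byte char #4 = F1 B7 99 8B.
Offset 13: leading byte 0xF0 = 11110000 → 4-byte char #5 = F0 92 97 A8.
Offset 17: leading byte 0xE2 = 11100010 → 3-byte char #6 = E2 94 BE.
Leading byte 0xE2 = 11100010 matches 1110xxxx → 3-byte sequence.
Byte 1: 0xE2 = 11100010, payload 0010 (4 bits).
Byte 2: 0x94 = 10010100 (10xxxxxx ✓), payload 010100.
Byte 3: 0xBE = 10111110 (10xxxxxx ✓), payload 111110.
Concatenate: 0010010100111110 = 0x253E (16 bits → U+253E).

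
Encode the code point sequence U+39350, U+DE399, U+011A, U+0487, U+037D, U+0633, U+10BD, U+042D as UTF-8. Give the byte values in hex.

F0 B9 8D 90 F3 9E 8E 99 C4 9A D2 87 CD BD D8 B3 E1 82 BD D0 AD

U+39350: 4-byte form → F0 B9 8D 90.
U+DE399: 4-byte form → F3 9E 8E 99.
U+011A: 2-byte form → C4 9A.
U+0487: 2-byte form → D2 87.
U+037D: 2-byte form → CD BD.
U+0633: 2-byte form → D8 B3.
U+10BD: 3-byte form → E1 82 BD.
U+042D: 2-byte form → D0 AD.
Concatenated (21 bytes): F0 B9 8D 90 F3 9E 8E 99 C4 9A D2 87 CD BD D8 B3 E1 82 BD D0 AD.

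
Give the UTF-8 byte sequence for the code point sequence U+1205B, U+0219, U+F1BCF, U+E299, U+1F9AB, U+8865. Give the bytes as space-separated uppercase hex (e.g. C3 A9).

F0 92 81 9B C8 99 F3 B1 AF 8F EE 8A 99 F0 9F A6 AB E8 A1 A5

U+1205B: 4-byte form → F0 92 81 9B.
U+0219: 2-byte form → C8 99.
U+F1BCF: 4-byte form → F3 B1 AF 8F.
U+E299: 3-byte form → EE 8A 99.
U+1F9AB: 4-byte form → F0 9F A6 AB.
U+8865: 3-byte form → E8 A1 A5.
Concatenated (20 bytes): F0 92 81 9B C8 99 F3 B1 AF 8F EE 8A 99 F0 9F A6 AB E8 A1 A5.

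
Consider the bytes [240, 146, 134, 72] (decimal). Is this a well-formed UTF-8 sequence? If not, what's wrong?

invalid (non-continuation byte where continuation expected)

Leading byte 0xF0 = 11110000 → 4-byte form.
Byte 4 is 0x48 = 01001000, which is not 10xxxxxx — expected a continuation byte.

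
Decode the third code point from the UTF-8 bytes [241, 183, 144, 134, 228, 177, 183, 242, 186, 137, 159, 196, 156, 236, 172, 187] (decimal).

Offset 0: leading byte 0xF1 = 11110001 → 4-byte char #1 = F1 B7 90 86.
Offset 4: leading byte 0xE4 = 11100100 → 3-byte char #2 = E4 B1 B7.
Offset 7: leading byte 0xF2 = 11110010 → 4-byte char #3 = F2 BA 89 9F.
Leading byte 0xF2 = 11110010 matches 11110xxx → 4-byte sequence.
Byte 1: 0xF2 = 11110010, payload 010 (3 bits).
Byte 2: 0xBA = 10111010 (10xxxxxx ✓), payload 111010.
Byte 3: 0x89 = 10001001 (10xxxxxx ✓), payload 001001.
Byte 4: 0x9F = 10011111 (10xxxxxx ✓), payload 011111.
Concatenate: 010111010001001011111 = 0xBA25F (21 bits → U+BA25F).

U+BA25F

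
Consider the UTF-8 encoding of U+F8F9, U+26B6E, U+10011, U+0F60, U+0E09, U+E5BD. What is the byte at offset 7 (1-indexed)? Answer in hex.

0xAE

1-indexed offset 7 is 0-indexed offset 6.
U+F8F9 → 3-byte form EF A3 B9 at offsets 0–2.
U+26B6E → 4-byte form F0 A6 AD AE at offsets 3–6.
Offset 6 falls in char 2's range; it's byte 4 of F0 A6 AD AE = 0xAE.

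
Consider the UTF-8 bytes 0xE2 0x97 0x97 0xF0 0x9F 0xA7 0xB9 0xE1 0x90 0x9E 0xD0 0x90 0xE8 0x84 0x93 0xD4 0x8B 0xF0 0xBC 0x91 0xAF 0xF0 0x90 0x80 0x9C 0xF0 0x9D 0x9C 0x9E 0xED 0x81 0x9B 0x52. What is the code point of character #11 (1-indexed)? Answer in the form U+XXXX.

Offset 0: leading byte 0xE2 = 11100010 → 3-byte char #1 = E2 97 97.
Offset 3: leading byte 0xF0 = 11110000 → 4-byte char #2 = F0 9F A7 B9.
Offset 7: leading byte 0xE1 = 11100001 → 3-byte char #3 = E1 90 9E.
Offset 10: leading byte 0xD0 = 11010000 → 2-byte char #4 = D0 90.
Offset 12: leading byte 0xE8 = 11101000 → 3-byte char #5 = E8 84 93.
Offset 15: leading byte 0xD4 = 11010100 → 2-byte char #6 = D4 8B.
Offset 17: leading byte 0xF0 = 11110000 → 4-byte char #7 = F0 BC 91 AF.
Offset 21: leading byte 0xF0 = 11110000 → 4-byte char #8 = F0 90 80 9C.
Offset 25: leading byte 0xF0 = 11110000 → 4-byte char #9 = F0 9D 9C 9E.
Offset 29: leading byte 0xED = 11101101 → 3-byte char #10 = ED 81 9B.
Offset 32: leading byte 0x52 = 01010010 → 1-byte char #11 = 52.
Leading byte 0x52 = 01010010 matches 0xxxxxxx → 1-byte sequence.
Byte 1: 0x52 = 01010010, payload 1010010 (7 bits).
Concatenate: 1010010 = 0x52 (7 bits → U+0052).

U+0052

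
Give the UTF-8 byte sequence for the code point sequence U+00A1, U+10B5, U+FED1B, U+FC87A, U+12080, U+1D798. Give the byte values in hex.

C2 A1 E1 82 B5 F3 BE B4 9B F3 BC A1 BA F0 92 82 80 F0 9D 9E 98

U+00A1: 2-byte form → C2 A1.
U+10B5: 3-byte form → E1 82 B5.
U+FED1B: 4-byte form → F3 BE B4 9B.
U+FC87A: 4-byte form → F3 BC A1 BA.
U+12080: 4-byte form → F0 92 82 80.
U+1D798: 4-byte form → F0 9D 9E 98.
Concatenated (21 bytes): C2 A1 E1 82 B5 F3 BE B4 9B F3 BC A1 BA F0 92 82 80 F0 9D 9E 98.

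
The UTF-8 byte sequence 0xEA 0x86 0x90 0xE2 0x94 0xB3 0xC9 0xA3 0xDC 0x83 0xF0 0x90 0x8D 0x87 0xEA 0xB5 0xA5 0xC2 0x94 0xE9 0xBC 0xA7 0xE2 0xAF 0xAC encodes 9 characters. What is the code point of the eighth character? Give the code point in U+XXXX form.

U+9F27

Offset 0: leading byte 0xEA = 11101010 → 3-byte char #1 = EA 86 90.
Offset 3: leading byte 0xE2 = 11100010 → 3-byte char #2 = E2 94 B3.
Offset 6: leading byte 0xC9 = 11001001 → 2-byte char #3 = C9 A3.
Offset 8: leading byte 0xDC = 11011100 → 2-byte char #4 = DC 83.
Offset 10: leading byte 0xF0 = 11110000 → 4-byte char #5 = F0 90 8D 87.
Offset 14: leading byte 0xEA = 11101010 → 3-byte char #6 = EA B5 A5.
Offset 17: leading byte 0xC2 = 11000010 → 2-byte char #7 = C2 94.
Offset 19: leading byte 0xE9 = 11101001 → 3-byte char #8 = E9 BC A7.
Leading byte 0xE9 = 11101001 matches 1110xxxx → 3-byte sequence.
Byte 1: 0xE9 = 11101001, payload 1001 (4 bits).
Byte 2: 0xBC = 10111100 (10xxxxxx ✓), payload 111100.
Byte 3: 0xA7 = 10100111 (10xxxxxx ✓), payload 100111.
Concatenate: 1001111100100111 = 0x9F27 (16 bits → U+9F27).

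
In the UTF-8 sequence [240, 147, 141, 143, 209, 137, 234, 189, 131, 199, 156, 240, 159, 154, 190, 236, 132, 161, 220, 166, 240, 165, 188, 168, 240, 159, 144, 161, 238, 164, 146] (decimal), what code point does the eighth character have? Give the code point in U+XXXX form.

U+25F28

Offset 0: leading byte 0xF0 = 11110000 → 4-byte char #1 = F0 93 8D 8F.
Offset 4: leading byte 0xD1 = 11010001 → 2-byte char #2 = D1 89.
Offset 6: leading byte 0xEA = 11101010 → 3-byte char #3 = EA BD 83.
Offset 9: leading byte 0xC7 = 11000111 → 2-byte char #4 = C7 9C.
Offset 11: leading byte 0xF0 = 11110000 → 4-byte char #5 = F0 9F 9A BE.
Offset 15: leading byte 0xEC = 11101100 → 3-byte char #6 = EC 84 A1.
Offset 18: leading byte 0xDC = 11011100 → 2-byte char #7 = DC A6.
Offset 20: leading byte 0xF0 = 11110000 → 4-byte char #8 = F0 A5 BC A8.
Leading byte 0xF0 = 11110000 matches 11110xxx → 4-byte sequence.
Byte 1: 0xF0 = 11110000, payload 000 (3 bits).
Byte 2: 0xA5 = 10100101 (10xxxxxx ✓), payload 100101.
Byte 3: 0xBC = 10111100 (10xxxxxx ✓), payload 111100.
Byte 4: 0xA8 = 10101000 (10xxxxxx ✓), payload 101000.
Concatenate: 000100101111100101000 = 0x25F28 (21 bits → U+25F28).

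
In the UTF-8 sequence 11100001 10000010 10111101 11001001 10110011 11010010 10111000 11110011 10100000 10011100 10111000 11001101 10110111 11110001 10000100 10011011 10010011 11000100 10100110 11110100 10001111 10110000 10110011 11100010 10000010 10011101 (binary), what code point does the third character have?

U+04B8

Offset 0: leading byte 0xE1 = 11100001 → 3-byte char #1 = E1 82 BD.
Offset 3: leading byte 0xC9 = 11001001 → 2-byte char #2 = C9 B3.
Offset 5: leading byte 0xD2 = 11010010 → 2-byte char #3 = D2 B8.
Leading byte 0xD2 = 11010010 matches 110xxxxx → 2-byte sequence.
Byte 1: 0xD2 = 11010010, payload 10010 (5 bits).
Byte 2: 0xB8 = 10111000 (10xxxxxx ✓), payload 111000.
Concatenate: 10010111000 = 0x4B8 (11 bits → U+04B8).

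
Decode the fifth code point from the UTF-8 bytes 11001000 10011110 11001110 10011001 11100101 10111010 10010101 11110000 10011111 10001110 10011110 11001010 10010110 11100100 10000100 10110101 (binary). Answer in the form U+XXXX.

Offset 0: leading byte 0xC8 = 11001000 → 2-byte char #1 = C8 9E.
Offset 2: leading byte 0xCE = 11001110 → 2-byte char #2 = CE 99.
Offset 4: leading byte 0xE5 = 11100101 → 3-byte char #3 = E5 BA 95.
Offset 7: leading byte 0xF0 = 11110000 → 4-byte char #4 = F0 9F 8E 9E.
Offset 11: leading byte 0xCA = 11001010 → 2-byte char #5 = CA 96.
Leading byte 0xCA = 11001010 matches 110xxxxx → 2-byte sequence.
Byte 1: 0xCA = 11001010, payload 01010 (5 bits).
Byte 2: 0x96 = 10010110 (10xxxxxx ✓), payload 010110.
Concatenate: 01010010110 = 0x296 (11 bits → U+0296).

U+0296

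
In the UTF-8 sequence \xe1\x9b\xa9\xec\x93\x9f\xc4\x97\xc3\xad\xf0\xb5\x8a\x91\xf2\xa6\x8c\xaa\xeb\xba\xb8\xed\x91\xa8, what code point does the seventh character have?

Offset 0: leading byte 0xE1 = 11100001 → 3-byte char #1 = E1 9B A9.
Offset 3: leading byte 0xEC = 11101100 → 3-byte char #2 = EC 93 9F.
Offset 6: leading byte 0xC4 = 11000100 → 2-byte char #3 = C4 97.
Offset 8: leading byte 0xC3 = 11000011 → 2-byte char #4 = C3 AD.
Offset 10: leading byte 0xF0 = 11110000 → 4-byte char #5 = F0 B5 8A 91.
Offset 14: leading byte 0xF2 = 11110010 → 4-byte char #6 = F2 A6 8C AA.
Offset 18: leading byte 0xEB = 11101011 → 3-byte char #7 = EB BA B8.
Leading byte 0xEB = 11101011 matches 1110xxxx → 3-byte sequence.
Byte 1: 0xEB = 11101011, payload 1011 (4 bits).
Byte 2: 0xBA = 10111010 (10xxxxxx ✓), payload 111010.
Byte 3: 0xB8 = 10111000 (10xxxxxx ✓), payload 111000.
Concatenate: 1011111010111000 = 0xBEB8 (16 bits → U+BEB8).

U+BEB8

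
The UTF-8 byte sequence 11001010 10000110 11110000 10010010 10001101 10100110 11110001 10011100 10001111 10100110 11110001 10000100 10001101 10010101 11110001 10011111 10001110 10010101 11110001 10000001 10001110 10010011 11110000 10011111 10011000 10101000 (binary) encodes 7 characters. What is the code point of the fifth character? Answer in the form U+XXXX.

Offset 0: leading byte 0xCA = 11001010 → 2-byte char #1 = CA 86.
Offset 2: leading byte 0xF0 = 11110000 → 4-byte char #2 = F0 92 8D A6.
Offset 6: leading byte 0xF1 = 11110001 → 4-byte char #3 = F1 9C 8F A6.
Offset 10: leading byte 0xF1 = 11110001 → 4-byte char #4 = F1 84 8D 95.
Offset 14: leading byte 0xF1 = 11110001 → 4-byte char #5 = F1 9F 8E 95.
Leading byte 0xF1 = 11110001 matches 11110xxx → 4-byte sequence.
Byte 1: 0xF1 = 11110001, payload 001 (3 bits).
Byte 2: 0x9F = 10011111 (10xxxxxx ✓), payload 011111.
Byte 3: 0x8E = 10001110 (10xxxxxx ✓), payload 001110.
Byte 4: 0x95 = 10010101 (10xxxxxx ✓), payload 010101.
Concatenate: 001011111001110010101 = 0x5F395 (21 bits → U+5F395).

U+5F395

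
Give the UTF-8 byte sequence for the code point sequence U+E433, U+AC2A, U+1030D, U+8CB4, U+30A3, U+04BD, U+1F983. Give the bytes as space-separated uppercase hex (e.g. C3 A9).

U+E433: 3-byte form → EE 90 B3.
U+AC2A: 3-byte form → EA B0 AA.
U+1030D: 4-byte form → F0 90 8C 8D.
U+8CB4: 3-byte form → E8 B2 B4.
U+30A3: 3-byte form → E3 82 A3.
U+04BD: 2-byte form → D2 BD.
U+1F983: 4-byte form → F0 9F A6 83.
Concatenated (22 bytes): EE 90 B3 EA B0 AA F0 90 8C 8D E8 B2 B4 E3 82 A3 D2 BD F0 9F A6 83.

EE 90 B3 EA B0 AA F0 90 8C 8D E8 B2 B4 E3 82 A3 D2 BD F0 9F A6 83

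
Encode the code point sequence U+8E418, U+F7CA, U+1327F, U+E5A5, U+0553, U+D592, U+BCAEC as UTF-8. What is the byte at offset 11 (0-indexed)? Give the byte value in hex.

U+8E418 → 4-byte form F2 8E 90 98 at offsets 0–3.
U+F7CA → 3-byte form EF 9F 8A at offsets 4–6.
U+1327F → 4-byte form F0 93 89 BF at offsets 7–10.
U+E5A5 → 3-byte form EE 96 A5 at offsets 11–13.
Offset 11 falls in char 4's range; it's byte 1 of EE 96 A5 = 0xEE.

0xEE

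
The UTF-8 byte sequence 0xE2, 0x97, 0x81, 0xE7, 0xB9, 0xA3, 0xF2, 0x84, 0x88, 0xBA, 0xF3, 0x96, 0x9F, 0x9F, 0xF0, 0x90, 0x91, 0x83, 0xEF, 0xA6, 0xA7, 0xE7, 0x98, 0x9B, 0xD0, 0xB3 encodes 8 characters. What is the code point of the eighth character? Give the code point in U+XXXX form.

U+0433

Offset 0: leading byte 0xE2 = 11100010 → 3-byte char #1 = E2 97 81.
Offset 3: leading byte 0xE7 = 11100111 → 3-byte char #2 = E7 B9 A3.
Offset 6: leading byte 0xF2 = 11110010 → 4-byte char #3 = F2 84 88 BA.
Offset 10: leading byte 0xF3 = 11110011 → 4-byte char #4 = F3 96 9F 9F.
Offset 14: leading byte 0xF0 = 11110000 → 4-byte char #5 = F0 90 91 83.
Offset 18: leading byte 0xEF = 11101111 → 3-byte char #6 = EF A6 A7.
Offset 21: leading byte 0xE7 = 11100111 → 3-byte char #7 = E7 98 9B.
Offset 24: leading byte 0xD0 = 11010000 → 2-byte char #8 = D0 B3.
Leading byte 0xD0 = 11010000 matches 110xxxxx → 2-byte sequence.
Byte 1: 0xD0 = 11010000, payload 10000 (5 bits).
Byte 2: 0xB3 = 10110011 (10xxxxxx ✓), payload 110011.
Concatenate: 10000110011 = 0x433 (11 bits → U+0433).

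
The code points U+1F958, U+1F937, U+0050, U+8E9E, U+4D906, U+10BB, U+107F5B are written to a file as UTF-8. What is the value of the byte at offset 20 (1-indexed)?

0xF4

1-indexed offset 20 is 0-indexed offset 19.
U+1F958 → 4-byte form F0 9F A5 98 at offsets 0–3.
U+1F937 → 4-byte form F0 9F A4 B7 at offsets 4–7.
U+0050 → 1-byte form 50 at offsets 8–8.
U+8E9E → 3-byte form E8 BA 9E at offsets 9–11.
U+4D906 → 4-byte form F1 8D A4 86 at offsets 12–15.
U+10BB → 3-byte form E1 82 BB at offsets 16–18.
U+107F5B → 4-byte form F4 87 BD 9B at offsets 19–22.
Offset 19 falls in char 7's range; it's byte 1 of F4 87 BD 9B = 0xF4.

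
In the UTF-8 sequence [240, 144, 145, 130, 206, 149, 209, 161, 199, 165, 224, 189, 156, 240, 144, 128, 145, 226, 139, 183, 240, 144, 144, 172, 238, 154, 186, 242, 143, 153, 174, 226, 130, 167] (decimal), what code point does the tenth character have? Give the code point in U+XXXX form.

U+8F66E

Offset 0: leading byte 0xF0 = 11110000 → 4-byte char #1 = F0 90 91 82.
Offset 4: leading byte 0xCE = 11001110 → 2-byte char #2 = CE 95.
Offset 6: leading byte 0xD1 = 11010001 → 2-byte char #3 = D1 A1.
Offset 8: leading byte 0xC7 = 11000111 → 2-byte char #4 = C7 A5.
Offset 10: leading byte 0xE0 = 11100000 → 3-byte char #5 = E0 BD 9C.
Offset 13: leading byte 0xF0 = 11110000 → 4-byte char #6 = F0 90 80 91.
Offset 17: leading byte 0xE2 = 11100010 → 3-byte char #7 = E2 8B B7.
Offset 20: leading byte 0xF0 = 11110000 → 4-byte char #8 = F0 90 90 AC.
Offset 24: leading byte 0xEE = 11101110 → 3-byte char #9 = EE 9A BA.
Offset 27: leading byte 0xF2 = 11110010 → 4-byte char #10 = F2 8F 99 AE.
Leading byte 0xF2 = 11110010 matches 11110xxx → 4-byte sequence.
Byte 1: 0xF2 = 11110010, payload 010 (3 bits).
Byte 2: 0x8F = 10001111 (10xxxxxx ✓), payload 001111.
Byte 3: 0x99 = 10011001 (10xxxxxx ✓), payload 011001.
Byte 4: 0xAE = 10101110 (10xxxxxx ✓), payload 101110.
Concatenate: 010001111011001101110 = 0x8F66E (21 bits → U+8F66E).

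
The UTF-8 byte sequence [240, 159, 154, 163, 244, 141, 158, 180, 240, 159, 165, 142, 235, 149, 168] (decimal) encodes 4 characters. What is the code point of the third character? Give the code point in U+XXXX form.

Offset 0: leading byte 0xF0 = 11110000 → 4-byte char #1 = F0 9F 9A A3.
Offset 4: leading byte 0xF4 = 11110100 → 4-byte char #2 = F4 8D 9E B4.
Offset 8: leading byte 0xF0 = 11110000 → 4-byte char #3 = F0 9F A5 8E.
Leading byte 0xF0 = 11110000 matches 11110xxx → 4-byte sequence.
Byte 1: 0xF0 = 11110000, payload 000 (3 bits).
Byte 2: 0x9F = 10011111 (10xxxxxx ✓), payload 011111.
Byte 3: 0xA5 = 10100101 (10xxxxxx ✓), payload 100101.
Byte 4: 0x8E = 10001110 (10xxxxxx ✓), payload 001110.
Concatenate: 000011111100101001110 = 0x1F94E (21 bits → U+1F94E).

U+1F94E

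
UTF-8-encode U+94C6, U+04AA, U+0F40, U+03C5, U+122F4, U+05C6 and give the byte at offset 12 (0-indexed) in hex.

U+94C6 → 3-byte form E9 93 86 at offsets 0–2.
U+04AA → 2-byte form D2 AA at offsets 3–4.
U+0F40 → 3-byte form E0 BD 80 at offsets 5–7.
U+03C5 → 2-byte form CF 85 at offsets 8–9.
U+122F4 → 4-byte form F0 92 8B B4 at offsets 10–13.
Offset 12 falls in char 5's range; it's byte 3 of F0 92 8B B4 = 0x8B.

0x8B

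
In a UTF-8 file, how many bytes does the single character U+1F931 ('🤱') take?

U+1F931 = 0x1F931. UTF-8 uses 1 byte below 0x80, 2 below 0x800, 3 below 0x10000, 4 up to 0x10FFFF. 0x1F931 is in U+10000–U+10FFFF → 4 bytes.

4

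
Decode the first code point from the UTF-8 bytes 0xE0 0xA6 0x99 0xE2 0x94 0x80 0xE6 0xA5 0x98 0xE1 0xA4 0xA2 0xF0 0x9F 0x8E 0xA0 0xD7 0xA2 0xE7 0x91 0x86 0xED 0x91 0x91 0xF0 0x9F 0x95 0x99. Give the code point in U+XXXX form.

U+0999

Offset 0: leading byte 0xE0 = 11100000 → 3-byte char #1 = E0 A6 99.
Leading byte 0xE0 = 11100000 matches 1110xxxx → 3-byte sequence.
Byte 1: 0xE0 = 11100000, payload 0000 (4 bits).
Byte 2: 0xA6 = 10100110 (10xxxxxx ✓), payload 100110.
Byte 3: 0x99 = 10011001 (10xxxxxx ✓), payload 011001.
Concatenate: 0000100110011001 = 0x999 (16 bits → U+0999).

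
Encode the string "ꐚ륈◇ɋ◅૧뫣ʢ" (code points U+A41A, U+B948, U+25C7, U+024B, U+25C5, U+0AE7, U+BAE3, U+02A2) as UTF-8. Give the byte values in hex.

EA 90 9A EB A5 88 E2 97 87 C9 8B E2 97 85 E0 AB A7 EB AB A3 CA A2

U+A41A: 3-byte form → EA 90 9A.
U+B948: 3-byte form → EB A5 88.
U+25C7: 3-byte form → E2 97 87.
U+024B: 2-byte form → C9 8B.
U+25C5: 3-byte form → E2 97 85.
U+0AE7: 3-byte form → E0 AB A7.
U+BAE3: 3-byte form → EB AB A3.
U+02A2: 2-byte form → CA A2.
Concatenated (22 bytes): EA 90 9A EB A5 88 E2 97 87 C9 8B E2 97 85 E0 AB A7 EB AB A3 CA A2.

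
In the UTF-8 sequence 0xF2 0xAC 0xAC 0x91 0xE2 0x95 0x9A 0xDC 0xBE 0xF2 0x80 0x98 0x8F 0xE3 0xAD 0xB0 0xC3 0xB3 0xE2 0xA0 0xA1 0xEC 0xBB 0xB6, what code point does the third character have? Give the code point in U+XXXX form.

U+073E

Offset 0: leading byte 0xF2 = 11110010 → 4-byte char #1 = F2 AC AC 91.
Offset 4: leading byte 0xE2 = 11100010 → 3-byte char #2 = E2 95 9A.
Offset 7: leading byte 0xDC = 11011100 → 2-byte char #3 = DC BE.
Leading byte 0xDC = 11011100 matches 110xxxxx → 2-byte sequence.
Byte 1: 0xDC = 11011100, payload 11100 (5 bits).
Byte 2: 0xBE = 10111110 (10xxxxxx ✓), payload 111110.
Concatenate: 11100111110 = 0x73E (11 bits → U+073E).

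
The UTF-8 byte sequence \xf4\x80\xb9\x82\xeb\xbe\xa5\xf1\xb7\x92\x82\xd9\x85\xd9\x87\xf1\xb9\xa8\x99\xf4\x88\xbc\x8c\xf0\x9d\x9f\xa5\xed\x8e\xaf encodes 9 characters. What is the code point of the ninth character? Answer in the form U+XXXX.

U+D3AF

Offset 0: leading byte 0xF4 = 11110100 → 4-byte char #1 = F4 80 B9 82.
Offset 4: leading byte 0xEB = 11101011 → 3-byte char #2 = EB BE A5.
Offset 7: leading byte 0xF1 = 11110001 → 4-byte char #3 = F1 B7 92 82.
Offset 11: leading byte 0xD9 = 11011001 → 2-byte char #4 = D9 85.
Offset 13: leading byte 0xD9 = 11011001 → 2-byte char #5 = D9 87.
Offset 15: leading byte 0xF1 = 11110001 → 4-byte char #6 = F1 B9 A8 99.
Offset 19: leading byte 0xF4 = 11110100 → 4-byte char #7 = F4 88 BC 8C.
Offset 23: leading byte 0xF0 = 11110000 → 4-byte char #8 = F0 9D 9F A5.
Offset 27: leading byte 0xED = 11101101 → 3-byte char #9 = ED 8E AF.
Leading byte 0xED = 11101101 matches 1110xxxx → 3-byte sequence.
Byte 1: 0xED = 11101101, payload 1101 (4 bits).
Byte 2: 0x8E = 10001110 (10xxxxxx ✓), payload 001110.
Byte 3: 0xAF = 10101111 (10xxxxxx ✓), payload 101111.
Concatenate: 1101001110101111 = 0xD3AF (16 bits → U+D3AF).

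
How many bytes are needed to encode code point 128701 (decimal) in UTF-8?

4

U+1F6BD = 0x1F6BD. UTF-8 uses 1 byte below 0x80, 2 below 0x800, 3 below 0x10000, 4 up to 0x10FFFF. 0x1F6BD is in U+10000–U+10FFFF → 4 bytes.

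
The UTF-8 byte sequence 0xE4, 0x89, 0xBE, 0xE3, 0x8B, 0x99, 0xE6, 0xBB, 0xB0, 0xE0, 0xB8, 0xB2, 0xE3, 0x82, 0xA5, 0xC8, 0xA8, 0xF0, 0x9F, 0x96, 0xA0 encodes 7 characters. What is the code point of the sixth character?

Offset 0: leading byte 0xE4 = 11100100 → 3-byte char #1 = E4 89 BE.
Offset 3: leading byte 0xE3 = 11100011 → 3-byte char #2 = E3 8B 99.
Offset 6: leading byte 0xE6 = 11100110 → 3-byte char #3 = E6 BB B0.
Offset 9: leading byte 0xE0 = 11100000 → 3-byte char #4 = E0 B8 B2.
Offset 12: leading byte 0xE3 = 11100011 → 3-byte char #5 = E3 82 A5.
Offset 15: leading byte 0xC8 = 11001000 → 2-byte char #6 = C8 A8.
Leading byte 0xC8 = 11001000 matches 110xxxxx → 2-byte sequence.
Byte 1: 0xC8 = 11001000, payload 01000 (5 bits).
Byte 2: 0xA8 = 10101000 (10xxxxxx ✓), payload 101000.
Concatenate: 01000101000 = 0x228 (11 bits → U+0228).

U+0228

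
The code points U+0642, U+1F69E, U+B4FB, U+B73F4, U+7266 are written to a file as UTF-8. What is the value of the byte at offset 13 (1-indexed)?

0xB4

1-indexed offset 13 is 0-indexed offset 12.
U+0642 → 2-byte form D9 82 at offsets 0–1.
U+1F69E → 4-byte form F0 9F 9A 9E at offsets 2–5.
U+B4FB → 3-byte form EB 93 BB at offsets 6–8.
U+B73F4 → 4-byte form F2 B7 8F B4 at offsets 9–12.
Offset 12 falls in char 4's range; it's byte 4 of F2 B7 8F B4 = 0xB4.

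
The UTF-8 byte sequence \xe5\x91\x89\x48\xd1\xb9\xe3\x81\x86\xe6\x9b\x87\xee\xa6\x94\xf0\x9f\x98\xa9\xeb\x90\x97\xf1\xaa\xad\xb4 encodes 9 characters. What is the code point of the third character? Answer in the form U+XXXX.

U+0479

Offset 0: leading byte 0xE5 = 11100101 → 3-byte char #1 = E5 91 89.
Offset 3: leading byte 0x48 = 01001000 → 1-byte char #2 = 48.
Offset 4: leading byte 0xD1 = 11010001 → 2-byte char #3 = D1 B9.
Leading byte 0xD1 = 11010001 matches 110xxxxx → 2-byte sequence.
Byte 1: 0xD1 = 11010001, payload 10001 (5 bits).
Byte 2: 0xB9 = 10111001 (10xxxxxx ✓), payload 111001.
Concatenate: 10001111001 = 0x479 (11 bits → U+0479).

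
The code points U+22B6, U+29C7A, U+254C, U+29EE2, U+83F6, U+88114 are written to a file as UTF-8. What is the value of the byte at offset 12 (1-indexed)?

1-indexed offset 12 is 0-indexed offset 11.
U+22B6 → 3-byte form E2 8A B6 at offsets 0–2.
U+29C7A → 4-byte form F0 A9 B1 BA at offsets 3–6.
U+254C → 3-byte form E2 95 8C at offsets 7–9.
U+29EE2 → 4-byte form F0 A9 BB A2 at offsets 10–13.
Offset 11 falls in char 4's range; it's byte 2 of F0 A9 BB A2 = 0xA9.

0xA9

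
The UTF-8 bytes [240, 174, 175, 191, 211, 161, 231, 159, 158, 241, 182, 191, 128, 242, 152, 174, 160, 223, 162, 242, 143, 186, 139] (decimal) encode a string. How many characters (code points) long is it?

7

Byte at offset 0: 0xF0 = 11110000 → 4-byte char (#1). Advance 4.
Byte at offset 4: 0xD3 = 11010011 → 2-byte char (#2). Advance 2.
Byte at offset 6: 0xE7 = 11100111 → 3-byte char (#3). Advance 3.
Byte at offset 9: 0xF1 = 11110001 → 4-byte char (#4). Advance 4.
Byte at offset 13: 0xF2 = 11110010 → 4-byte char (#5). Advance 4.
Byte at offset 17: 0xDF = 11011111 → 2-byte char (#6). Advance 2.
Byte at offset 19: 0xF2 = 11110010 → 4-byte char (#7). Advance 4.
Reached end at offset 23 after 7 code points.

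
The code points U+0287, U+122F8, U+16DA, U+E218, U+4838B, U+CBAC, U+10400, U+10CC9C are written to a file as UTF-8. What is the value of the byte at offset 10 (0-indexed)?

U+0287 → 2-byte form CA 87 at offsets 0–1.
U+122F8 → 4-byte form F0 92 8B B8 at offsets 2–5.
U+16DA → 3-byte form E1 9B 9A at offsets 6–8.
U+E218 → 3-byte form EE 88 98 at offsets 9–11.
Offset 10 falls in char 4's range; it's byte 2 of EE 88 98 = 0x88.

0x88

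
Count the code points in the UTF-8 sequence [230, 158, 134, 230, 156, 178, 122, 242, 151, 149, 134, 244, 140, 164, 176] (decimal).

Byte at offset 0: 0xE6 = 11100110 → 3-byte char (#1). Advance 3.
Byte at offset 3: 0xE6 = 11100110 → 3-byte char (#2). Advance 3.
Byte at offset 6: 0x7A = 01111010 → 1-byte char (#3). Advance 1.
Byte at offset 7: 0xF2 = 11110010 → 4-byte char (#4). Advance 4.
Byte at offset 11: 0xF4 = 11110100 → 4-byte char (#5). Advance 4.
Reached end at offset 15 after 5 code points.

5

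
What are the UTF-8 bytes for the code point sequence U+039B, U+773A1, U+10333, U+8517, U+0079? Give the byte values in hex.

U+039B: 2-byte form → CE 9B.
U+773A1: 4-byte form → F1 B7 8E A1.
U+10333: 4-byte form → F0 90 8C B3.
U+8517: 3-byte form → E8 94 97.
U+0079: 1-byte form → 79.
Concatenated (14 bytes): CE 9B F1 B7 8E A1 F0 90 8C B3 E8 94 97 79.

CE 9B F1 B7 8E A1 F0 90 8C B3 E8 94 97 79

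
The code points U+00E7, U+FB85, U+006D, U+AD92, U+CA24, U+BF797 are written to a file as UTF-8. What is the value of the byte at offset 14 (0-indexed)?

U+00E7 → 2-byte form C3 A7 at offsets 0–1.
U+FB85 → 3-byte form EF AE 85 at offsets 2–4.
U+006D → 1-byte form 6D at offsets 5–5.
U+AD92 → 3-byte form EA B6 92 at offsets 6–8.
U+CA24 → 3-byte form EC A8 A4 at offsets 9–11.
U+BF797 → 4-byte form F2 BF 9E 97 at offsets 12–15.
Offset 14 falls in char 6's range; it's byte 3 of F2 BF 9E 97 = 0x9E.

0x9E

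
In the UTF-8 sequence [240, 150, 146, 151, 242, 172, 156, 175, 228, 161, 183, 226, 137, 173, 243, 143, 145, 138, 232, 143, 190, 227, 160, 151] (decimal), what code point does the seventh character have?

Offset 0: leading byte 0xF0 = 11110000 → 4-byte char #1 = F0 96 92 97.
Offset 4: leading byte 0xF2 = 11110010 → 4-byte char #2 = F2 AC 9C AF.
Offset 8: leading byte 0xE4 = 11100100 → 3-byte char #3 = E4 A1 B7.
Offset 11: leading byte 0xE2 = 11100010 → 3-byte char #4 = E2 89 AD.
Offset 14: leading byte 0xF3 = 11110011 → 4-byte char #5 = F3 8F 91 8A.
Offset 18: leading byte 0xE8 = 11101000 → 3-byte char #6 = E8 8F BE.
Offset 21: leading byte 0xE3 = 11100011 → 3-byte char #7 = E3 A0 97.
Leading byte 0xE3 = 11100011 matches 1110xxxx → 3-byte sequence.
Byte 1: 0xE3 = 11100011, payload 0011 (4 bits).
Byte 2: 0xA0 = 10100000 (10xxxxxx ✓), payload 100000.
Byte 3: 0x97 = 10010111 (10xxxxxx ✓), payload 010111.
Concatenate: 0011100000010111 = 0x3817 (16 bits → U+3817).

U+3817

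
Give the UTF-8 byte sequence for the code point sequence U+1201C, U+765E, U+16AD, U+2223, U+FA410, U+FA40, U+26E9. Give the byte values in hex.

F0 92 80 9C E7 99 9E E1 9A AD E2 88 A3 F3 BA 90 90 EF A9 80 E2 9B A9

U+1201C: 4-byte form → F0 92 80 9C.
U+765E: 3-byte form → E7 99 9E.
U+16AD: 3-byte form → E1 9A AD.
U+2223: 3-byte form → E2 88 A3.
U+FA410: 4-byte form → F3 BA 90 90.
U+FA40: 3-byte form → EF A9 80.
U+26E9: 3-byte form → E2 9B A9.
Concatenated (23 bytes): F0 92 80 9C E7 99 9E E1 9A AD E2 88 A3 F3 BA 90 90 EF A9 80 E2 9B A9.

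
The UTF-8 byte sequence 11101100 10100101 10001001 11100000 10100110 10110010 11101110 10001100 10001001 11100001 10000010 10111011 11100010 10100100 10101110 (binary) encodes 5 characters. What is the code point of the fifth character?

Offset 0: leading byte 0xEC = 11101100 → 3-byte char #1 = EC A5 89.
Offset 3: leading byte 0xE0 = 11100000 → 3-byte char #2 = E0 A6 B2.
Offset 6: leading byte 0xEE = 11101110 → 3-byte char #3 = EE 8C 89.
Offset 9: leading byte 0xE1 = 11100001 → 3-byte char #4 = E1 82 BB.
Offset 12: leading byte 0xE2 = 11100010 → 3-byte char #5 = E2 A4 AE.
Leading byte 0xE2 = 11100010 matches 1110xxxx → 3-byte sequence.
Byte 1: 0xE2 = 11100010, payload 0010 (4 bits).
Byte 2: 0xA4 = 10100100 (10xxxxxx ✓), payload 100100.
Byte 3: 0xAE = 10101110 (10xxxxxx ✓), payload 101110.
Concatenate: 0010100100101110 = 0x292E (16 bits → U+292E).

U+292E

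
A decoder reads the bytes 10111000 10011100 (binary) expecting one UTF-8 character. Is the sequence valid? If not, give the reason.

invalid (continuation byte with no leading byte)

Byte 0xB8 = 10111000 has the form 10xxxxxx — a continuation byte — but there is no preceding leading byte.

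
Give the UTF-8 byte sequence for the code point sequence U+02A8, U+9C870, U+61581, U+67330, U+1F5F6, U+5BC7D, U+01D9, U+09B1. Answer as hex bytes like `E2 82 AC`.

CA A8 F2 9C A1 B0 F1 A1 96 81 F1 A7 8C B0 F0 9F 97 B6 F1 9B B1 BD C7 99 E0 A6 B1

U+02A8: 2-byte form → CA A8.
U+9C870: 4-byte form → F2 9C A1 B0.
U+61581: 4-byte form → F1 A1 96 81.
U+67330: 4-byte form → F1 A7 8C B0.
U+1F5F6: 4-byte form → F0 9F 97 B6.
U+5BC7D: 4-byte form → F1 9B B1 BD.
U+01D9: 2-byte form → C7 99.
U+09B1: 3-byte form → E0 A6 B1.
Concatenated (27 bytes): CA A8 F2 9C A1 B0 F1 A1 96 81 F1 A7 8C B0 F0 9F 97 B6 F1 9B B1 BD C7 99 E0 A6 B1.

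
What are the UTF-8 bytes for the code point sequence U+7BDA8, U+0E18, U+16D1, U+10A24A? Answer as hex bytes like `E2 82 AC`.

F1 BB B6 A8 E0 B8 98 E1 9B 91 F4 8A 89 8A

U+7BDA8: 4-byte form → F1 BB B6 A8.
U+0E18: 3-byte form → E0 B8 98.
U+16D1: 3-byte form → E1 9B 91.
U+10A24A: 4-byte form → F4 8A 89 8A.
Concatenated (14 bytes): F1 BB B6 A8 E0 B8 98 E1 9B 91 F4 8A 89 8A.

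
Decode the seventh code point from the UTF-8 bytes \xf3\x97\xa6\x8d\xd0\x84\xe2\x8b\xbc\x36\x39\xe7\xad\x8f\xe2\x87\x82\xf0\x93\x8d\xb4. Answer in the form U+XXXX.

U+21C2

Offset 0: leading byte 0xF3 = 11110011 → 4-byte char #1 = F3 97 A6 8D.
Offset 4: leading byte 0xD0 = 11010000 → 2-byte char #2 = D0 84.
Offset 6: leading byte 0xE2 = 11100010 → 3-byte char #3 = E2 8B BC.
Offset 9: leading byte 0x36 = 00110110 → 1-byte char #4 = 36.
Offset 10: leading byte 0x39 = 00111001 → 1-byte char #5 = 39.
Offset 11: leading byte 0xE7 = 11100111 → 3-byte char #6 = E7 AD 8F.
Offset 14: leading byte 0xE2 = 11100010 → 3-byte char #7 = E2 87 82.
Leading byte 0xE2 = 11100010 matches 1110xxxx → 3-byte sequence.
Byte 1: 0xE2 = 11100010, payload 0010 (4 bits).
Byte 2: 0x87 = 10000111 (10xxxxxx ✓), payload 000111.
Byte 3: 0x82 = 10000010 (10xxxxxx ✓), payload 000010.
Concatenate: 0010000111000010 = 0x21C2 (16 bits → U+21C2).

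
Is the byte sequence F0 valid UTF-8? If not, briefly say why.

Leading byte 0xF0 = 11110000 → 4-byte form, but only 1 byte is present.

invalid (sequence truncated)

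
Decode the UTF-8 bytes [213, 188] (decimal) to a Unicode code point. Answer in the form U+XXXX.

Leading byte 0xD5 = 11010101 matches 110xxxxx → 2-byte sequence.
Byte 1: 0xD5 = 11010101, payload 10101 (5 bits).
Byte 2: 0xBC = 10111100 (10xxxxxx ✓), payload 111100.
Concatenate: 10101111100 = 0x57C (11 bits → U+057C).

U+057C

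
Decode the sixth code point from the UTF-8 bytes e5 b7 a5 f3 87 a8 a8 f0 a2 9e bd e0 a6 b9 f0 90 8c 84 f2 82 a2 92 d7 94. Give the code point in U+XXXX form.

U+82892

Offset 0: leading byte 0xE5 = 11100101 → 3-byte char #1 = E5 B7 A5.
Offset 3: leading byte 0xF3 = 11110011 → 4-byte char #2 = F3 87 A8 A8.
Offset 7: leading byte 0xF0 = 11110000 → 4-byte char #3 = F0 A2 9E BD.
Offset 11: leading byte 0xE0 = 11100000 → 3-byte char #4 = E0 A6 B9.
Offset 14: leading byte 0xF0 = 11110000 → 4-byte char #5 = F0 90 8C 84.
Offset 18: leading byte 0xF2 = 11110010 → 4-byte char #6 = F2 82 A2 92.
Leading byte 0xF2 = 11110010 matches 11110xxx → 4-byte sequence.
Byte 1: 0xF2 = 11110010, payload 010 (3 bits).
Byte 2: 0x82 = 10000010 (10xxxxxx ✓), payload 000010.
Byte 3: 0xA2 = 10100010 (10xxxxxx ✓), payload 100010.
Byte 4: 0x92 = 10010010 (10xxxxxx ✓), payload 010010.
Concatenate: 010000010100010010010 = 0x82892 (21 bits → U+82892).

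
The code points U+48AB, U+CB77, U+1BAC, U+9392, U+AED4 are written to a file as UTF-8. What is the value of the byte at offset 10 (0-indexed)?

0x8E

U+48AB → 3-byte form E4 A2 AB at offsets 0–2.
U+CB77 → 3-byte form EC AD B7 at offsets 3–5.
U+1BAC → 3-byte form E1 AE AC at offsets 6–8.
U+9392 → 3-byte form E9 8E 92 at offsets 9–11.
Offset 10 falls in char 4's range; it's byte 2 of E9 8E 92 = 0x8E.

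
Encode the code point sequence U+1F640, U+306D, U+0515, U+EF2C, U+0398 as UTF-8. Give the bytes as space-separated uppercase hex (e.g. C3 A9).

F0 9F 99 80 E3 81 AD D4 95 EE BC AC CE 98

U+1F640: 4-byte form → F0 9F 99 80.
U+306D: 3-byte form → E3 81 AD.
U+0515: 2-byte form → D4 95.
U+EF2C: 3-byte form → EE BC AC.
U+0398: 2-byte form → CE 98.
Concatenated (14 bytes): F0 9F 99 80 E3 81 AD D4 95 EE BC AC CE 98.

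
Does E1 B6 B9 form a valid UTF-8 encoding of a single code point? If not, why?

Leading byte 0xE1 = 11100001 → 3-byte form.
Continuation bytes 0xB6=10110110, 0xB9=10111001 all match 10xxxxxx.
Decoded value 0x1DB9 is ≥ 0x800 (shortest form) and not a surrogate.

valid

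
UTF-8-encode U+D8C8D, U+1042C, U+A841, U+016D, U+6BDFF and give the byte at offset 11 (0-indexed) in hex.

0xC5

U+D8C8D → 4-byte form F3 98 B2 8D at offsets 0–3.
U+1042C → 4-byte form F0 90 90 AC at offsets 4–7.
U+A841 → 3-byte form EA A1 81 at offsets 8–10.
U+016D → 2-byte form C5 AD at offsets 11–12.
Offset 11 falls in char 4's range; it's byte 1 of C5 AD = 0xC5.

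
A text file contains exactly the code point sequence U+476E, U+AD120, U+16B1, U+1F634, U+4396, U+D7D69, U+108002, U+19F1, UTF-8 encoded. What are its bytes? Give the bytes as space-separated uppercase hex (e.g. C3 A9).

E4 9D AE F2 AD 84 A0 E1 9A B1 F0 9F 98 B4 E4 8E 96 F3 97 B5 A9 F4 88 80 82 E1 A7 B1

U+476E: 3-byte form → E4 9D AE.
U+AD120: 4-byte form → F2 AD 84 A0.
U+16B1: 3-byte form → E1 9A B1.
U+1F634: 4-byte form → F0 9F 98 B4.
U+4396: 3-byte form → E4 8E 96.
U+D7D69: 4-byte form → F3 97 B5 A9.
U+108002: 4-byte form → F4 88 80 82.
U+19F1: 3-byte form → E1 A7 B1.
Concatenated (28 bytes): E4 9D AE F2 AD 84 A0 E1 9A B1 F0 9F 98 B4 E4 8E 96 F3 97 B5 A9 F4 88 80 82 E1 A7 B1.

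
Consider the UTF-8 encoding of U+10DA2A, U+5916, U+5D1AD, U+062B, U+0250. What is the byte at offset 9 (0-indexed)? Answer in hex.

U+10DA2A → 4-byte form F4 8D A8 AA at offsets 0–3.
U+5916 → 3-byte form E5 A4 96 at offsets 4–6.
U+5D1AD → 4-byte form F1 9D 86 AD at offsets 7–10.
Offset 9 falls in char 3's range; it's byte 3 of F1 9D 86 AD = 0x86.

0x86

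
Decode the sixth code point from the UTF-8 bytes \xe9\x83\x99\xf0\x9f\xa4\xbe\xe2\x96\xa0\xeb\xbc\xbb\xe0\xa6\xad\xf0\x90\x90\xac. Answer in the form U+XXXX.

U+1042C

Offset 0: leading byte 0xE9 = 11101001 → 3-byte char #1 = E9 83 99.
Offset 3: leading byte 0xF0 = 11110000 → 4-byte char #2 = F0 9F A4 BE.
Offset 7: leading byte 0xE2 = 11100010 → 3-byte char #3 = E2 96 A0.
Offset 10: leading byte 0xEB = 11101011 → 3-byte char #4 = EB BC BB.
Offset 13: leading byte 0xE0 = 11100000 → 3-byte char #5 = E0 A6 AD.
Offset 16: leading byte 0xF0 = 11110000 → 4-byte char #6 = F0 90 90 AC.
Leading byte 0xF0 = 11110000 matches 11110xxx → 4-byte sequence.
Byte 1: 0xF0 = 11110000, payload 000 (3 bits).
Byte 2: 0x90 = 10010000 (10xxxxxx ✓), payload 010000.
Byte 3: 0x90 = 10010000 (10xxxxxx ✓), payload 010000.
Byte 4: 0xAC = 10101100 (10xxxxxx ✓), payload 101100.
Concatenate: 000010000010000101100 = 0x1042C (21 bits → U+1042C).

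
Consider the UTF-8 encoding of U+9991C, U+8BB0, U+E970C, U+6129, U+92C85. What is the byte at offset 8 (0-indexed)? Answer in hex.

U+9991C → 4-byte form F2 99 A4 9C at offsets 0–3.
U+8BB0 → 3-byte form E8 AE B0 at offsets 4–6.
U+E970C → 4-byte form F3 A9 9C 8C at offsets 7–10.
Offset 8 falls in char 3's range; it's byte 2 of F3 A9 9C 8C = 0xA9.

0xA9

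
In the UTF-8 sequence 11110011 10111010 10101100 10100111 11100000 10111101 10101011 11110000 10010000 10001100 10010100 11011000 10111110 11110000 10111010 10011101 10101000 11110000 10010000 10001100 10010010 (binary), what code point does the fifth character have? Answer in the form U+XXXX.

U+3A768

Offset 0: leading byte 0xF3 = 11110011 → 4-byte char #1 = F3 BA AC A7.
Offset 4: leading byte 0xE0 = 11100000 → 3-byte char #2 = E0 BD AB.
Offset 7: leading byte 0xF0 = 11110000 → 4-byte char #3 = F0 90 8C 94.
Offset 11: leading byte 0xD8 = 11011000 → 2-byte char #4 = D8 BE.
Offset 13: leading byte 0xF0 = 11110000 → 4-byte char #5 = F0 BA 9D A8.
Leading byte 0xF0 = 11110000 matches 11110xxx → 4-byte sequence.
Byte 1: 0xF0 = 11110000, payload 000 (3 bits).
Byte 2: 0xBA = 10111010 (10xxxxxx ✓), payload 111010.
Byte 3: 0x9D = 10011101 (10xxxxxx ✓), payload 011101.
Byte 4: 0xA8 = 10101000 (10xxxxxx ✓), payload 101000.
Concatenate: 000111010011101101000 = 0x3A768 (21 bits → U+3A768).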